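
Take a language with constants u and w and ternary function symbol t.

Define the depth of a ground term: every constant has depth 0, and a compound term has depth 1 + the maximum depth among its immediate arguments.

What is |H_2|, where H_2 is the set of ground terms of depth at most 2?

Let N_k = |{terms of depth ≤ k}|. Then N_0 = 2 and N_k = 2 + N_{k-1}^3 for k ≥ 1 (one summand per function symbol, arity giving the exponent).
N_0 = 2
N_1 = 2 + 2^3 = 10
N_2 = 2 + 10^3 = 1002

1002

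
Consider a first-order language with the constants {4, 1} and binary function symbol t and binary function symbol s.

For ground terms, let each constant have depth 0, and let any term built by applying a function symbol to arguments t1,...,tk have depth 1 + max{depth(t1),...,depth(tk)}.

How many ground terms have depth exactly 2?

192

Let N_k = |{terms of depth ≤ k}|. Then N_0 = 2 and N_k = 2 + N_{k-1}^2 + N_{k-1}^2 for k ≥ 1 (one summand per function symbol, arity giving the exponent).
N_0 = 2
N_1 = 2 + 2^2 + 2^2 = 10
N_2 = 2 + 10^2 + 10^2 = 202
Terms of depth exactly 2: N_2 − N_1 = 202 − 10 = 192.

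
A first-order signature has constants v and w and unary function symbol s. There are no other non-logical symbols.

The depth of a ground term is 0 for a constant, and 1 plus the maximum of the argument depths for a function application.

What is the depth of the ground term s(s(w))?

depth(s(w)) = 1 + depth(w) = 1 + 0 = 1
depth(s(s(w))) = 1 + depth(s(w)) = 1 + 1 = 2

2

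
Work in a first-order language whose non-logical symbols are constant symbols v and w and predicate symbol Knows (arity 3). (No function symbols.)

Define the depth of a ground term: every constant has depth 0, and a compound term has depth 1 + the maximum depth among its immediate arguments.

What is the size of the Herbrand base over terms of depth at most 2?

First count ground terms of depth ≤ 2.
With no function symbols every ground term is a constant, so there are exactly 2 ground terms at every depth bound.
N_0 = 2
N_1 = 2
N_2 = 2
Explicitly: v, w.
So |H| = 2.
A ground atom is a predicate applied to a tuple of terms from H, so the count is the sum over predicates of |H|^arity:
  Knows: 2^3 = 8
Total ground atoms: 8.

8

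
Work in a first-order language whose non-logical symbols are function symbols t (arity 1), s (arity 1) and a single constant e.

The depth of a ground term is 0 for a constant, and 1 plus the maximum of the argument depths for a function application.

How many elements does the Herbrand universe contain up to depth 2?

Let N_k count ground terms of depth at most k. Each non-constant term of depth ≤ k is some function symbol applied to depth-≤(k−1) arguments, giving N_k = 1 + N_{k-1} + N_{k-1}.
N_0 = 1
N_1 = 1 + 1 + 1 = 3
N_2 = 1 + 3 + 3 = 7
Explicitly: e, t(e), t(t(e)), t(s(e)), s(e), s(t(e)), s(s(e)).

7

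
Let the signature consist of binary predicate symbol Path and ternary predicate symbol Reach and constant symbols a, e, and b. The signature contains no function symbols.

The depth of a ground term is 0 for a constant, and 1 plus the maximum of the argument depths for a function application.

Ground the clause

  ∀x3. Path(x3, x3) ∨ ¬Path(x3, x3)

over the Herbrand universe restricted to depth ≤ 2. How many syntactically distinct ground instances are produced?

Ground terms of depth ≤ 2:
  With no function symbols every ground term is a constant, so there are exactly 3 ground terms at every depth bound.
  N_0 = 3
  N_1 = 3
  N_2 = 3
  Explicitly: a, e, b.
So there are 3 ground terms available for substitution.
There is 1 variable to instantiate (x3),  occurring in at least one literal, so different choices give different ground instances.
Number of ground instances = 3.

3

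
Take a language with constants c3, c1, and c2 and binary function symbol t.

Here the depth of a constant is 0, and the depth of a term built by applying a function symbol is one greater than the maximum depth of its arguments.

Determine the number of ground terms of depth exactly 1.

9

Count level by level. With function symbols t/2, the terms of depth ≤ k are the 3 constants together with each function applied to depth-≤(k−1) tuples, so N_k = 3 + N_{k-1}^2.
N_0 = 3
N_1 = 3 + 3^2 = 12
Terms of depth exactly 1: N_1 − N_0 = 12 − 3 = 9.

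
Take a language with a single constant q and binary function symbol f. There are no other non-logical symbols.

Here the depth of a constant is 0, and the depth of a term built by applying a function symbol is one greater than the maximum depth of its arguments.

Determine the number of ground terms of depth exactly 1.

1

Write N_k for the number of ground terms of depth ≤ k. A term of depth ≤ k is either a constant or a function symbol applied to arguments of depth ≤ k−1, so N_k = 1 + N_{k-1}^2.
N_0 = 1
N_1 = 1 + 1^2 = 2
Terms of depth exactly 1: N_1 − N_0 = 2 − 1 = 1.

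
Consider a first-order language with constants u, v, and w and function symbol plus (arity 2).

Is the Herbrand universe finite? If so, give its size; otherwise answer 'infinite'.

infinite

The signature has at least one function symbol (plus, arity 2) and at least one constant (u).
Iterating plus gives infinitely many distinct ground terms: u, plus(u, u), plus(plus(u, u), plus(u, u)), ...
So the Herbrand universe is infinite.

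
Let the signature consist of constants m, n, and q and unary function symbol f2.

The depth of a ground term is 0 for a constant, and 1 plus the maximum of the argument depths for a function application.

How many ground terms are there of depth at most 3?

12

Count level by level. With function symbols f2/1, the terms of depth ≤ k are the 3 constants together with each function applied to depth-≤(k−1) tuples, so N_k = 3 + N_{k-1}.
N_0 = 3
N_1 = 3 + 3 = 6
N_2 = 3 + 6 = 9
N_3 = 3 + 9 = 12
Explicitly: m, n, q, f2(m), f2(n), f2(q), f2(f2(m)), f2(f2(n)), f2(f2(q)), f2(f2(f2(m))), f2(f2(f2(n))), f2(f2(f2(q))).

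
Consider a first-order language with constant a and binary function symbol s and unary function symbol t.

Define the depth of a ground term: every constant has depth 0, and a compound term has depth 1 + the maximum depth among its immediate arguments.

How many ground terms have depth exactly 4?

Let N_k count ground terms of depth at most k. Each non-constant term of depth ≤ k is some function symbol applied to depth-≤(k−1) arguments, giving N_k = 1 + N_{k-1}^2 + N_{k-1}.
N_0 = 1
N_1 = 1 + 1^2 + 1 = 3
N_2 = 1 + 3^2 + 3 = 13
N_3 = 1 + 13^2 + 13 = 183
N_4 = 1 + 183^2 + 183 = 33673
Terms of depth exactly 4: N_4 − N_3 = 33673 − 183 = 33490.

33490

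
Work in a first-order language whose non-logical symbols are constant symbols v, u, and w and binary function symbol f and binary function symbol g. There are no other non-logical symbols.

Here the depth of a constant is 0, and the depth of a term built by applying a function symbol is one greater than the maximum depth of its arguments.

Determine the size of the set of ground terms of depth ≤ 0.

3

Let N_k count ground terms of depth at most k. Each non-constant term of depth ≤ k is some function symbol applied to depth-≤(k−1) arguments, giving N_k = 3 + N_{k-1}^2 + N_{k-1}^2.
N_0 = 3
Explicitly: v, u, w.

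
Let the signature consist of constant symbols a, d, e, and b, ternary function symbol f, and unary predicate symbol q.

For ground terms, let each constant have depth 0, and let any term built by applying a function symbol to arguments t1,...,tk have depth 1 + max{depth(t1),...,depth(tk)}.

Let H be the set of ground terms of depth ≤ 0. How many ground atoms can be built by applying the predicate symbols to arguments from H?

First count ground terms of depth ≤ 0.
Write N_k for the number of ground terms of depth ≤ k. A term of depth ≤ k is either a constant or a function symbol applied to arguments of depth ≤ k−1, so N_k = 4 + N_{k-1}^3.
N_0 = 4
Explicitly: a, d, e, b.
So |H| = 4.
Ground atoms are formed by filling each argument slot of a predicate with a term from H, so an r-ary predicate gives |H|^r atoms:
  q: 4
Total ground atoms: 4.

4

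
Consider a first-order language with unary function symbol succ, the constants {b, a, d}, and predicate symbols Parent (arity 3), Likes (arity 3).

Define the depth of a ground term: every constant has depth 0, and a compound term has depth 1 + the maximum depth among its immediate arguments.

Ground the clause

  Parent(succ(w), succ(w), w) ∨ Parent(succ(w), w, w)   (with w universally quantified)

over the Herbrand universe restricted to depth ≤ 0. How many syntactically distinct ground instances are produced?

Ground terms of depth ≤ 0:
  Write N_k for the number of ground terms of depth ≤ k. A term of depth ≤ k is either a constant or a function symbol applied to arguments of depth ≤ k−1, so N_k = 3 + N_{k-1}.
  N_0 = 3
  Explicitly: b, a, d.
So there are 3 ground terms available for substitution.
The clause has 1 distinct variable (w), which appears in the body. In the free term algebra distinct substitutions yield syntactically distinct ground instances.
Number of ground instances = 3.

3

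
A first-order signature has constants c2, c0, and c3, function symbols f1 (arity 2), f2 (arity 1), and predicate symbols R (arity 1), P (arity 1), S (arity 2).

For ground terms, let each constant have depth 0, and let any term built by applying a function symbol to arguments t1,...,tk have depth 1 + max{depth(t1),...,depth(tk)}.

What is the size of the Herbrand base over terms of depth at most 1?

255

First count ground terms of depth ≤ 1.
Let N_k = |{terms of depth ≤ k}|. Then N_0 = 3 and N_k = 3 + N_{k-1}^2 + N_{k-1} for k ≥ 1 (one summand per function symbol, arity giving the exponent).
N_0 = 3
N_1 = 3 + 3^2 + 3 = 15
So |H| = 15.
A ground atom is a predicate applied to a tuple of terms from H, so the count is the sum over predicates of |H|^arity:
  R: 15;  P: 15;  S: 15^2 = 225
Total ground atoms: 15 + 15 + 225 = 255.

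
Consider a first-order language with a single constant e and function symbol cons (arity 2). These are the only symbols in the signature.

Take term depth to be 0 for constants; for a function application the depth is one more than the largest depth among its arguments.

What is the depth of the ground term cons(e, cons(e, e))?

depth(cons(e, e)) = 1 + max(0, 0) = 1
depth(cons(e, cons(e, e))) = 1 + max(0, 1) = 2

2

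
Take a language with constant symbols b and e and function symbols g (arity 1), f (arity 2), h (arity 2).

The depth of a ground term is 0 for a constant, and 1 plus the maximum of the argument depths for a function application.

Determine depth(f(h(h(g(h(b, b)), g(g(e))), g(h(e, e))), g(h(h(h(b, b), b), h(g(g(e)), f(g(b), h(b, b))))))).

6

depth(h(b, b)) = 1 + max(0, 0) = 1
depth(g(h(b, b))) = 1 + depth(h(b, b)) = 1 + 1 = 2
depth(g(e)) = 1 + depth(e) = 1 + 0 = 1
depth(g(g(e))) = 1 + depth(g(e)) = 1 + 1 = 2
depth(h(g(h(b, b)), g(g(e)))) = 1 + max(2, 2) = 3
depth(h(e, e)) = 1 + max(0, 0) = 1
depth(g(h(e, e))) = 1 + depth(h(e, e)) = 1 + 1 = 2
depth(h(h(g(h(b, b)), g(g(e))), g(h(e, e)))) = 1 + max(3, 2) = 4
depth(h(h(b, b), b)) = 1 + max(1, 0) = 2
depth(g(b)) = 1 + depth(b) = 1 + 0 = 1
depth(f(g(b), h(b, b))) = 1 + max(1, 1) = 2
depth(h(g(g(e)), f(g(b), h(b, b)))) = 1 + max(2, 2) = 3
depth(h(h(h(b, b), b), h(g(g(e)), f(g(b), h(b, b))))) = 1 + max(2, 3) = 4
depth(g(h(h(h(b, b), b), h(g(g(e)), f(g(b), h(b, b)))))) = 1 + depth(h(h(h(b, b), b), h(g(g(e)), f(g(b), h(b, b))))) = 1 + 4 = 5
depth(f(h(h(g(h(b, b)), g(g(e))), g(h(e, e))), g(h(h(h(b, b), b), h(g(g(e)), f(g(b), h(b, b))))))) = 1 + max(4, 5) = 6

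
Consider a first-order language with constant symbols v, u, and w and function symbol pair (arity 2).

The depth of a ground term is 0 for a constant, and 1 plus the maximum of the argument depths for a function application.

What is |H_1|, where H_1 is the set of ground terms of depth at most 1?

If N_k denotes the number of depth-≤k ground terms, the 3 constants give N_0 = 3, and each function symbol of arity r contributes N_{k-1}^r new terms at level k: N_k = 3 + N_{k-1}^2.
N_0 = 3
N_1 = 3 + 3^2 = 12
Explicitly: v, u, w, pair(v, v), pair(v, u), pair(v, w), pair(u, v), pair(u, u), pair(u, w), pair(w, v), pair(w, u), pair(w, w).

12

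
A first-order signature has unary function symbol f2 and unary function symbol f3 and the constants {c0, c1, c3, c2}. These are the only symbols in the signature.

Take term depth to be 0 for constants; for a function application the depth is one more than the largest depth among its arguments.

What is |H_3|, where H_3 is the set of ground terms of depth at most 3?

Write N_k for the number of ground terms of depth ≤ k. A term of depth ≤ k is either a constant or a function symbol applied to arguments of depth ≤ k−1, so N_k = 4 + N_{k-1} + N_{k-1}.
N_0 = 4
N_1 = 4 + 4 + 4 = 12
N_2 = 4 + 12 + 12 = 28
N_3 = 4 + 28 + 28 = 60

60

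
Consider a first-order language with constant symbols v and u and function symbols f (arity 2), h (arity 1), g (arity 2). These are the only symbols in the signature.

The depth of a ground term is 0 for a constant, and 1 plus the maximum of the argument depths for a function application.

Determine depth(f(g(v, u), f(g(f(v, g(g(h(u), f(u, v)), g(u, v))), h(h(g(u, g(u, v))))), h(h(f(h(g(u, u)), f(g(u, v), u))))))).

7

depth(g(v, u)) = 1 + max(0, 0) = 1
depth(h(u)) = 1 + depth(u) = 1 + 0 = 1
depth(f(u, v)) = 1 + max(0, 0) = 1
depth(g(h(u), f(u, v))) = 1 + max(1, 1) = 2
depth(g(u, v)) = 1 + max(0, 0) = 1
depth(g(g(h(u), f(u, v)), g(u, v))) = 1 + max(2, 1) = 3
depth(f(v, g(g(h(u), f(u, v)), g(u, v)))) = 1 + max(0, 3) = 4
depth(g(u, g(u, v))) = 1 + max(0, 1) = 2
depth(h(g(u, g(u, v)))) = 1 + depth(g(u, g(u, v))) = 1 + 2 = 3
depth(h(h(g(u, g(u, v))))) = 1 + depth(h(g(u, g(u, v)))) = 1 + 3 = 4
depth(g(f(v, g(g(h(u), f(u, v)), g(u, v))), h(h(g(u, g(u, v)))))) = 1 + max(4, 4) = 5
depth(g(u, u)) = 1 + max(0, 0) = 1
depth(h(g(u, u))) = 1 + depth(g(u, u)) = 1 + 1 = 2
depth(f(g(u, v), u)) = 1 + max(1, 0) = 2
depth(f(h(g(u, u)), f(g(u, v), u))) = 1 + max(2, 2) = 3
depth(h(f(h(g(u, u)), f(g(u, v), u)))) = 1 + depth(f(h(g(u, u)), f(g(u, v), u))) = 1 + 3 = 4
depth(h(h(f(h(g(u, u)), f(g(u, v), u))))) = 1 + depth(h(f(h(g(u, u)), f(g(u, v), u)))) = 1 + 4 = 5
depth(f(g(f(v, g(g(h(u), f(u, v)), g(u, v))), h(h(g(u, g(u, v))))), h(h(f(h(g(u, u)), f(g(u, v), u)))))) = 1 + max(5, 5) = 6
depth(f(g(v, u), f(g(f(v, g(g(h(u), f(u, v)), g(u, v))), h(h(g(u, g(u, v))))), h(h(f(h(g(u, u)), f(g(u, v), u))))))) = 1 + max(1, 6) = 7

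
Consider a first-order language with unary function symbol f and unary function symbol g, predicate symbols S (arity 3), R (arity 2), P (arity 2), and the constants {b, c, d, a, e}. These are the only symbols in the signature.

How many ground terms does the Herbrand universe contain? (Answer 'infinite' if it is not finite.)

infinite

The signature has at least one function symbol (f, arity 1) and at least one constant (b).
Iterating f gives infinitely many distinct ground terms: b, f(b), f(f(b)), ...
So the Herbrand universe is infinite.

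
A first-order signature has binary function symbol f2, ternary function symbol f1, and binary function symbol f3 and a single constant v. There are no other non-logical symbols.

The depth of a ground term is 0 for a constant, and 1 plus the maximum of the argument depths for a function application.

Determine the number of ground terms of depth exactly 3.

Let N_k = |{terms of depth ≤ k}|. Then N_0 = 1 and N_k = 1 + N_{k-1}^2 + N_{k-1}^3 + N_{k-1}^2 for k ≥ 1 (one summand per function symbol, arity giving the exponent).
N_0 = 1
N_1 = 1 + 1^2 + 1^3 + 1^2 = 4
N_2 = 1 + 4^2 + 4^3 + 4^2 = 97
N_3 = 1 + 97^2 + 97^3 + 97^2 = 931492
Terms of depth exactly 3: N_3 − N_2 = 931492 − 97 = 931395.

931395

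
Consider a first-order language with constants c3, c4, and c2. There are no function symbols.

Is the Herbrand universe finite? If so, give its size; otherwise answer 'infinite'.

3

There are no function symbols, so every ground term is one of the 3 constants.
The Herbrand universe is {c3, c4, c2}, which is finite with 3 elements.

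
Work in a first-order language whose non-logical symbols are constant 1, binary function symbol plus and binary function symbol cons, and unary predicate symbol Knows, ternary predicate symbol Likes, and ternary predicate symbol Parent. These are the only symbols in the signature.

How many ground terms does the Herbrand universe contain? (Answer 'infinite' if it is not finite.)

infinite

The signature has at least one function symbol (plus, arity 2) and at least one constant (1).
Iterating plus gives infinitely many distinct ground terms: 1, plus(1, 1), plus(plus(1, 1), plus(1, 1)), ...
So the Herbrand universe is infinite.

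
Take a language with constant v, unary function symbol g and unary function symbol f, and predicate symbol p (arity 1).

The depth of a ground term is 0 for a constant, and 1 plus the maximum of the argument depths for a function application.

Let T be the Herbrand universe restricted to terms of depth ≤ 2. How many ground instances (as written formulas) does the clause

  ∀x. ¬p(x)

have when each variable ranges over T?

7

Ground terms of depth ≤ 2:
  Count level by level. With function symbols g/1, f/1, the terms of depth ≤ k are the 1 constant together with each function applied to depth-≤(k−1) tuples, so N_k = 1 + N_{k-1} + N_{k-1}.
  N_0 = 1
  N_1 = 1 + 1 + 1 = 3
  N_2 = 1 + 3 + 3 = 7
So there are 7 ground terms available for substitution.
The body mentions the single quantified variable x; since ground terms form a free algebra, no two substitutions collapse to the same formula.
Number of ground instances = 7.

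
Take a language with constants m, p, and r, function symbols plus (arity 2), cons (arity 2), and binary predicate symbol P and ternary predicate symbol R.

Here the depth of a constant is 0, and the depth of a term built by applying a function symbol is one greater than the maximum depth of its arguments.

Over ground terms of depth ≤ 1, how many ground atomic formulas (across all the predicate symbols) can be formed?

9702

First count ground terms of depth ≤ 1.
If N_k denotes the number of depth-≤k ground terms, the 3 constants give N_0 = 3, and each function symbol of arity r contributes N_{k-1}^r new terms at level k: N_k = 3 + N_{k-1}^2 + N_{k-1}^2.
N_0 = 3
N_1 = 3 + 3^2 + 3^2 = 21
So |H| = 21.
Each predicate of arity r yields |H|^r ground atoms (one per choice of an r-tuple from H):
  P: 21^2 = 441;  R: 21^3 = 9261
Total ground atoms: 441 + 9261 = 9702.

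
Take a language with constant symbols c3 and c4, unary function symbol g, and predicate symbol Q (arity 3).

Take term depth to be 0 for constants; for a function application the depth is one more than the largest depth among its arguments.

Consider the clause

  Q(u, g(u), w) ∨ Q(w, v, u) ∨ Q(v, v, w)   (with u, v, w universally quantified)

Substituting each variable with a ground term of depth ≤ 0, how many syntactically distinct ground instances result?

Ground terms of depth ≤ 0:
  Count level by level. With function symbols g/1, the terms of depth ≤ k are the 2 constants together with each function applied to depth-≤(k−1) tuples, so N_k = 2 + N_{k-1}.
  N_0 = 2
  Explicitly: c3, c4.
So there are 2 ground terms available for substitution.
The clause has 3 distinct variables (u, v, w), each appearing in the body. In the free term algebra distinct substitutions yield syntactically distinct ground instances.
Number of ground instances = 2^3 = 8.

8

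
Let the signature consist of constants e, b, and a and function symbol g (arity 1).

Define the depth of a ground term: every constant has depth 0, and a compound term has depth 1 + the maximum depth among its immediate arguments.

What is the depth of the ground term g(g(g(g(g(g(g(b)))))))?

7

depth(g(b)) = 1 + depth(b) = 1 + 0 = 1
depth(g(g(b))) = 1 + depth(g(b)) = 1 + 1 = 2
depth(g(g(g(b)))) = 1 + depth(g(g(b))) = 1 + 2 = 3
depth(g(g(g(g(b))))) = 1 + depth(g(g(g(b)))) = 1 + 3 = 4
depth(g(g(g(g(g(b)))))) = 1 + depth(g(g(g(g(b))))) = 1 + 4 = 5
depth(g(g(g(g(g(g(b))))))) = 1 + depth(g(g(g(g(g(b)))))) = 1 + 5 = 6
depth(g(g(g(g(g(g(g(b)))))))) = 1 + depth(g(g(g(g(g(g(b))))))) = 1 + 6 = 7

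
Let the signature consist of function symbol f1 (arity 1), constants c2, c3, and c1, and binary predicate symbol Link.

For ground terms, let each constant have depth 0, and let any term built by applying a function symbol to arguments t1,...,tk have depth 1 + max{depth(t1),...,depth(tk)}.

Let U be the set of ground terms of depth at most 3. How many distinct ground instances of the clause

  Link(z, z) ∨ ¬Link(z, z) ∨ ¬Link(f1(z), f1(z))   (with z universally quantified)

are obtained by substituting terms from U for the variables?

Ground terms of depth ≤ 3:
  Count level by level. With function symbols f1/1, the terms of depth ≤ k are the 3 constants together with each function applied to depth-≤(k−1) tuples, so N_k = 3 + N_{k-1}.
  N_0 = 3
  N_1 = 3 + 3 = 6
  N_2 = 3 + 6 = 9
  N_3 = 3 + 9 = 12
  Explicitly: c2, c3, c1, f1(c2), f1(c3), f1(c1), f1(f1(c2)), f1(f1(c3)), f1(f1(c1)), f1(f1(f1(c2))), f1(f1(f1(c3))), f1(f1(f1(c1))).
So there are 12 ground terms available for substitution.
There is 1 variable to instantiate (z),  occurring in at least one literal, so different choices give different ground instances.
Number of ground instances = 12.

12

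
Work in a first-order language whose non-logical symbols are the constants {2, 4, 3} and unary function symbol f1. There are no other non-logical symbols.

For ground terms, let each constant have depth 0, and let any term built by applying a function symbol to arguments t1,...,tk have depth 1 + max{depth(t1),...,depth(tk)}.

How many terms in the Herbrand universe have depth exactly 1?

3

Let N_k = |{terms of depth ≤ k}|. Then N_0 = 3 and N_k = 3 + N_{k-1} for k ≥ 1 (one summand per function symbol, arity giving the exponent).
N_0 = 3
N_1 = 3 + 3 = 6
Terms of depth exactly 1: N_1 − N_0 = 6 − 3 = 3.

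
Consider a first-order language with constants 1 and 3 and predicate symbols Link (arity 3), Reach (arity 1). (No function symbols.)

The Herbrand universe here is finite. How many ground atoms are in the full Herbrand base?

With no function symbols, the Herbrand universe is just the 2 constants.
Ground atoms per predicate: Link: 2^3 = 8, Reach: 2.
Herbrand base size = 8 + 2 = 10.

10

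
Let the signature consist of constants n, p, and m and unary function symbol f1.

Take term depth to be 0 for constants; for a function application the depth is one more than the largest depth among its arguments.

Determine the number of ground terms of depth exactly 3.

3

If N_k denotes the number of depth-≤k ground terms, the 3 constants give N_0 = 3, and each function symbol of arity r contributes N_{k-1}^r new terms at level k: N_k = 3 + N_{k-1}.
N_0 = 3
N_1 = 3 + 3 = 6
N_2 = 3 + 6 = 9
N_3 = 3 + 9 = 12
Terms of depth exactly 3: N_3 − N_2 = 12 − 9 = 3.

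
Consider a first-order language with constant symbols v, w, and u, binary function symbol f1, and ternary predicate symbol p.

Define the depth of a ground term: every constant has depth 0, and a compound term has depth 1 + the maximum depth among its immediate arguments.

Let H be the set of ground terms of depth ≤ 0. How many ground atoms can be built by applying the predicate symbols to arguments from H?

First count ground terms of depth ≤ 0.
Let N_k = |{terms of depth ≤ k}|. Then N_0 = 3 and N_k = 3 + N_{k-1}^2 for k ≥ 1 (one summand per function symbol, arity giving the exponent).
N_0 = 3
Explicitly: v, w, u.
So |H| = 3.
Each predicate of arity r yields |H|^r ground atoms (one per choice of an r-tuple from H):
  p: 3^3 = 27
Total ground atoms: 27.

27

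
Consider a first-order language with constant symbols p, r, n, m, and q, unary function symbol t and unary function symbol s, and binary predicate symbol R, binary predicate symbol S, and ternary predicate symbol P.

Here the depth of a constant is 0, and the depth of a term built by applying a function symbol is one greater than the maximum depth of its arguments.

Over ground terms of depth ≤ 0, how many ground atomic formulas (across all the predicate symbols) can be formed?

175

First count ground terms of depth ≤ 0.
If N_k denotes the number of depth-≤k ground terms, the 5 constants give N_0 = 5, and each function symbol of arity r contributes N_{k-1}^r new terms at level k: N_k = 5 + N_{k-1} + N_{k-1}.
N_0 = 5
Explicitly: p, r, n, m, q.
So |H| = 5.
Each predicate of arity r yields |H|^r ground atoms (one per choice of an r-tuple from H):
  R: 5^2 = 25;  S: 5^2 = 25;  P: 5^3 = 125
Total ground atoms: 25 + 25 + 125 = 175.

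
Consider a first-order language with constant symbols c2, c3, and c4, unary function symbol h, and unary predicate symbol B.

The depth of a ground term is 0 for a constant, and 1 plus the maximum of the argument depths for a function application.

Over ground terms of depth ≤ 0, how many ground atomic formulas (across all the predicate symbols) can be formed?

First count ground terms of depth ≤ 0.
Write N_k for the number of ground terms of depth ≤ k. A term of depth ≤ k is either a constant or a function symbol applied to arguments of depth ≤ k−1, so N_k = 3 + N_{k-1}.
N_0 = 3
So |H| = 3.
For each predicate symbol, the number of ground atoms is |H| raised to its arity; summing:
  B: 3
Total ground atoms: 3.

3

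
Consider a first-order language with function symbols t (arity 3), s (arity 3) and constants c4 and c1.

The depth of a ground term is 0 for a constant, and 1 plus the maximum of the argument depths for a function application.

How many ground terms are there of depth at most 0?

Count level by level. With function symbols t/3, s/3, the terms of depth ≤ k are the 2 constants together with each function applied to depth-≤(k−1) tuples, so N_k = 2 + N_{k-1}^3 + N_{k-1}^3.
N_0 = 2

2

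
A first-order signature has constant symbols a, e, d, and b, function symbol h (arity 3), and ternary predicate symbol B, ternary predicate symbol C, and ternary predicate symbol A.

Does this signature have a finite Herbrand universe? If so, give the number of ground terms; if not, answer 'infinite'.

infinite

The signature has at least one function symbol (h, arity 3) and at least one constant (a).
Iterating h gives infinitely many distinct ground terms: a, h(a, a, a), h(h(a, a, a), h(a, a, a), h(a, a, a)), ...
So the Herbrand universe is infinite.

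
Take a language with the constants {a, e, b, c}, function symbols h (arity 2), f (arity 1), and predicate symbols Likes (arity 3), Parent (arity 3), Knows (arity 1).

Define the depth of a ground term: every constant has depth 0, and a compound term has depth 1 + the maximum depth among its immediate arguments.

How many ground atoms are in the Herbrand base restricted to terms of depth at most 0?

132

First count ground terms of depth ≤ 0.
Write N_k for the number of ground terms of depth ≤ k. A term of depth ≤ k is either a constant or a function symbol applied to arguments of depth ≤ k−1, so N_k = 4 + N_{k-1}^2 + N_{k-1}.
N_0 = 4
So |H| = 4.
Ground atoms are formed by filling each argument slot of a predicate with a term from H, so an r-ary predicate gives |H|^r atoms:
  Likes: 4^3 = 64;  Parent: 4^3 = 64;  Knows: 4
Total ground atoms: 64 + 64 + 4 = 132.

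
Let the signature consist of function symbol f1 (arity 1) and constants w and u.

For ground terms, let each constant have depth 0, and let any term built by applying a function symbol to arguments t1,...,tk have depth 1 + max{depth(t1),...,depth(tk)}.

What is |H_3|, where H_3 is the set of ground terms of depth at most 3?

8

Count level by level. With function symbols f1/1, the terms of depth ≤ k are the 2 constants together with each function applied to depth-≤(k−1) tuples, so N_k = 2 + N_{k-1}.
N_0 = 2
N_1 = 2 + 2 = 4
N_2 = 2 + 4 = 6
N_3 = 2 + 6 = 8
Explicitly: w, u, f1(w), f1(u), f1(f1(w)), f1(f1(u)), f1(f1(f1(w))), f1(f1(f1(u))).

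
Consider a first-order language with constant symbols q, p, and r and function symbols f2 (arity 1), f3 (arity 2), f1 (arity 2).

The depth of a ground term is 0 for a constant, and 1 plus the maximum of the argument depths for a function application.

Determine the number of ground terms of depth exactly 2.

1155

Let N_k count ground terms of depth at most k. Each non-constant term of depth ≤ k is some function symbol applied to depth-≤(k−1) arguments, giving N_k = 3 + N_{k-1} + N_{k-1}^2 + N_{k-1}^2.
N_0 = 3
N_1 = 3 + 3 + 3^2 + 3^2 = 24
N_2 = 3 + 24 + 24^2 + 24^2 = 1179
Terms of depth exactly 2: N_2 − N_1 = 1179 − 24 = 1155.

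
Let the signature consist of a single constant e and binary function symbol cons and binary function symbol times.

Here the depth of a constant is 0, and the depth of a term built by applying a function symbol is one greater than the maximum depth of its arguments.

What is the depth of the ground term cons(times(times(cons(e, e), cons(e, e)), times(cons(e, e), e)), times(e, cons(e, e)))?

depth(cons(e, e)) = 1 + max(0, 0) = 1
depth(times(cons(e, e), cons(e, e))) = 1 + max(1, 1) = 2
depth(times(cons(e, e), e)) = 1 + max(1, 0) = 2
depth(times(times(cons(e, e), cons(e, e)), times(cons(e, e), e))) = 1 + max(2, 2) = 3
depth(times(e, cons(e, e))) = 1 + max(0, 1) = 2
depth(cons(times(times(cons(e, e), cons(e, e)), times(cons(e, e), e)), times(e, cons(e, e)))) = 1 + max(3, 2) = 4

4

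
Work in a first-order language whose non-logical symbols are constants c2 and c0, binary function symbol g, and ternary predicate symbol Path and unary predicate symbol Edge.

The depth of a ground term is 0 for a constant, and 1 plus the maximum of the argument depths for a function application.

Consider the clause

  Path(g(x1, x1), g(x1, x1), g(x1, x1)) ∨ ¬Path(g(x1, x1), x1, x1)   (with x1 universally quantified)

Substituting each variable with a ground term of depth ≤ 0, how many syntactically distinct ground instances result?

2

Ground terms of depth ≤ 0:
  Count level by level. With function symbols g/2, the terms of depth ≤ k are the 2 constants together with each function applied to depth-≤(k−1) tuples, so N_k = 2 + N_{k-1}^2.
  N_0 = 2
So there are 2 ground terms available for substitution.
The variable x1 ranges independently over the available ground terms, and distinct assignments produce distinct instances.
Number of ground instances = 2.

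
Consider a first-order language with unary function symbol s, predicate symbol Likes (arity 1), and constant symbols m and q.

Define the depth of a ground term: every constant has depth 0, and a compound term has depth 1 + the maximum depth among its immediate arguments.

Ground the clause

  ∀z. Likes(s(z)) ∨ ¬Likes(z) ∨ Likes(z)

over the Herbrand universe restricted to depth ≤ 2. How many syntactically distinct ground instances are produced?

6

Ground terms of depth ≤ 2:
  If N_k denotes the number of depth-≤k ground terms, the 2 constants give N_0 = 2, and each function symbol of arity r contributes N_{k-1}^r new terms at level k: N_k = 2 + N_{k-1}.
  N_0 = 2
  N_1 = 2 + 2 = 4
  N_2 = 2 + 4 = 6
So there are 6 ground terms available for substitution.
The body mentions the single quantified variable z; since ground terms form a free algebra, no two substitutions collapse to the same formula.
Number of ground instances = 6.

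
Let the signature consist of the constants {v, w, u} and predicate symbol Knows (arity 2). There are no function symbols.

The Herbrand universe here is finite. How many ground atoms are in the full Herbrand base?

9

With no function symbols, the Herbrand universe is just the 3 constants.
Ground atoms per predicate: Knows: 3^2 = 9.
Herbrand base size = 9 = 9.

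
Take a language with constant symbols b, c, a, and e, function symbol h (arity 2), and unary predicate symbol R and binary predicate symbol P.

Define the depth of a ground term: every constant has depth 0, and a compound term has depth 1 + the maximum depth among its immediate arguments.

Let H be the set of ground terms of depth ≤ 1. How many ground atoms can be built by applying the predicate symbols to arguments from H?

First count ground terms of depth ≤ 1.
Write N_k for the number of ground terms of depth ≤ k. A term of depth ≤ k is either a constant or a function symbol applied to arguments of depth ≤ k−1, so N_k = 4 + N_{k-1}^2.
N_0 = 4
N_1 = 4 + 4^2 = 20
So |H| = 20.
Ground atoms are formed by filling each argument slot of a predicate with a term from H, so an r-ary predicate gives |H|^r atoms:
  R: 20;  P: 20^2 = 400
Total ground atoms: 20 + 400 = 420.

420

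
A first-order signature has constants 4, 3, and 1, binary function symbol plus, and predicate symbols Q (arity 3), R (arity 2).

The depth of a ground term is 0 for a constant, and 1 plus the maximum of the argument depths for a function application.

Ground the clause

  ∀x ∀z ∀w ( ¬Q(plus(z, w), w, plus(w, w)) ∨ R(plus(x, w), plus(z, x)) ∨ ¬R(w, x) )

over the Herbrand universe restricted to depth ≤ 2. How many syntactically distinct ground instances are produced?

Ground terms of depth ≤ 2:
  Let N_k = |{terms of depth ≤ k}|. Then N_0 = 3 and N_k = 3 + N_{k-1}^2 for k ≥ 1 (one summand per function symbol, arity giving the exponent).
  N_0 = 3
  N_1 = 3 + 3^2 = 12
  N_2 = 3 + 12^2 = 147
So there are 147 ground terms available for substitution.
There are 3 variables to instantiate (x, z, w), each occurring in at least one literal, so different choices give different ground instances.
Number of ground instances = 147^3 = 3176523.

3176523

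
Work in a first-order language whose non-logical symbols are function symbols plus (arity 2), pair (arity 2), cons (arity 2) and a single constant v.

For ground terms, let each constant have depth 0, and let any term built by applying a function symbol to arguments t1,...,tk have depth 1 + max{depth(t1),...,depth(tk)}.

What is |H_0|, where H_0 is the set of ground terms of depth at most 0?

1

Let N_k = |{terms of depth ≤ k}|. Then N_0 = 1 and N_k = 1 + N_{k-1}^2 + N_{k-1}^2 + N_{k-1}^2 for k ≥ 1 (one summand per function symbol, arity giving the exponent).
N_0 = 1
Explicitly: v.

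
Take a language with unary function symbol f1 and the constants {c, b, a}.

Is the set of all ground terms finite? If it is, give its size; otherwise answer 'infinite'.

The signature has at least one function symbol (f1, arity 1) and at least one constant (c).
Iterating f1 gives infinitely many distinct ground terms: c, f1(c), f1(f1(c)), ...
So the Herbrand universe is infinite.

infinite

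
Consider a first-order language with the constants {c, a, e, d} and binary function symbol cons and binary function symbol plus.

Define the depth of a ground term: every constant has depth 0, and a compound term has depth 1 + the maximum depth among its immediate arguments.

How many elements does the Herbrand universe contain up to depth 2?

2596

Let N_k = |{terms of depth ≤ k}|. Then N_0 = 4 and N_k = 4 + N_{k-1}^2 + N_{k-1}^2 for k ≥ 1 (one summand per function symbol, arity giving the exponent).
N_0 = 4
N_1 = 4 + 4^2 + 4^2 = 36
N_2 = 4 + 36^2 + 36^2 = 2596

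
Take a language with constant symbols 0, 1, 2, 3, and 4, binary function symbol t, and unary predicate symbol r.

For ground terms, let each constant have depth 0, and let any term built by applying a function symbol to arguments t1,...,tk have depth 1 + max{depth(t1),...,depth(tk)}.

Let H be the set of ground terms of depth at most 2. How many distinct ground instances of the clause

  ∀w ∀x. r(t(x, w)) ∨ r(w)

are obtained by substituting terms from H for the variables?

Ground terms of depth ≤ 2:
  Count level by level. With function symbols t/2, the terms of depth ≤ k are the 5 constants together with each function applied to depth-≤(k−1) tuples, so N_k = 5 + N_{k-1}^2.
  N_0 = 5
  N_1 = 5 + 5^2 = 30
  N_2 = 5 + 30^2 = 905
So there are 905 ground terms available for substitution.
There are 2 variables to instantiate (w, x), each occurring in at least one literal, so different choices give different ground instances.
Number of ground instances = 905^2 = 819025.

819025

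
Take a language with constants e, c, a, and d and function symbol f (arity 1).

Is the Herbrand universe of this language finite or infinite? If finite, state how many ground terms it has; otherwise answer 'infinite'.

infinite

The signature has at least one function symbol (f, arity 1) and at least one constant (e).
Iterating f gives infinitely many distinct ground terms: e, f(e), f(f(e)), ...
So the Herbrand universe is infinite.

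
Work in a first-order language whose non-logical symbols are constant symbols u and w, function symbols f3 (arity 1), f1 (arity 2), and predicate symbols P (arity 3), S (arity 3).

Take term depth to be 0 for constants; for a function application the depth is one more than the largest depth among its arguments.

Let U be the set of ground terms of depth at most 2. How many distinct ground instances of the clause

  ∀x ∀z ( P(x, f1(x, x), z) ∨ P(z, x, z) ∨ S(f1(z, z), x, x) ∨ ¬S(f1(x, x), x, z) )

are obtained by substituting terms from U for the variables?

5476

Ground terms of depth ≤ 2:
  Let N_k count ground terms of depth at most k. Each non-constant term of depth ≤ k is some function symbol applied to depth-≤(k−1) arguments, giving N_k = 2 + N_{k-1} + N_{k-1}^2.
  N_0 = 2
  N_1 = 2 + 2 + 2^2 = 8
  N_2 = 2 + 8 + 8^2 = 74
So there are 74 ground terms available for substitution.
Each of x, z ranges independently over the available ground terms, and distinct assignments produce distinct instances.
Number of ground instances = 74^2 = 5476.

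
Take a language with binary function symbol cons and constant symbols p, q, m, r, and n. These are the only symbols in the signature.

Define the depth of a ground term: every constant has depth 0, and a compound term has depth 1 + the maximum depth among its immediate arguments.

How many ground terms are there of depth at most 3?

819030

If N_k denotes the number of depth-≤k ground terms, the 5 constants give N_0 = 5, and each function symbol of arity r contributes N_{k-1}^r new terms at level k: N_k = 5 + N_{k-1}^2.
N_0 = 5
N_1 = 5 + 5^2 = 30
N_2 = 5 + 30^2 = 905
N_3 = 5 + 905^2 = 819030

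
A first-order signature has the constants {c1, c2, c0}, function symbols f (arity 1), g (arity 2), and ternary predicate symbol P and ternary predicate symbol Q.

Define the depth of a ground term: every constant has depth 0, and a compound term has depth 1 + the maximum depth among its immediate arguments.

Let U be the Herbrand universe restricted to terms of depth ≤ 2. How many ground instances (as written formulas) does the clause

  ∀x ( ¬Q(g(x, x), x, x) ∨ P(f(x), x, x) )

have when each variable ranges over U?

243

Ground terms of depth ≤ 2:
  Let N_k = |{terms of depth ≤ k}|. Then N_0 = 3 and N_k = 3 + N_{k-1} + N_{k-1}^2 for k ≥ 1 (one summand per function symbol, arity giving the exponent).
  N_0 = 3
  N_1 = 3 + 3 + 3^2 = 15
  N_2 = 3 + 15 + 15^2 = 243
So there are 243 ground terms available for substitution.
The variable x ranges independently over the available ground terms, and distinct assignments produce distinct instances.
Number of ground instances = 243.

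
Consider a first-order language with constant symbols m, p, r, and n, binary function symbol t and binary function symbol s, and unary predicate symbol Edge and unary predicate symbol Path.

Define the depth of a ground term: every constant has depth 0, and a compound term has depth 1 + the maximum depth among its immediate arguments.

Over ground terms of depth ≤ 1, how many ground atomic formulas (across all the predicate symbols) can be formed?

First count ground terms of depth ≤ 1.
Let N_k count ground terms of depth at most k. Each non-constant term of depth ≤ k is some function symbol applied to depth-≤(k−1) arguments, giving N_k = 4 + N_{k-1}^2 + N_{k-1}^2.
N_0 = 4
N_1 = 4 + 4^2 + 4^2 = 36
So |H| = 36.
Each predicate of arity r yields |H|^r ground atoms (one per choice of an r-tuple from H):
  Edge: 36;  Path: 36
Total ground atoms: 36 + 36 = 72.

72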